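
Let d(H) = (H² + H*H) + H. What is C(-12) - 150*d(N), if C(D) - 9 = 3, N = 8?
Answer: -20388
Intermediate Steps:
C(D) = 12 (C(D) = 9 + 3 = 12)
d(H) = H + 2*H² (d(H) = (H² + H²) + H = 2*H² + H = H + 2*H²)
C(-12) - 150*d(N) = 12 - 1200*(1 + 2*8) = 12 - 1200*(1 + 16) = 12 - 1200*17 = 12 - 150*136 = 12 - 20400 = -20388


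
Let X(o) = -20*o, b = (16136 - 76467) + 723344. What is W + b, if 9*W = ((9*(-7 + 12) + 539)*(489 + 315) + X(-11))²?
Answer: 220676666653/9 ≈ 2.4520e+10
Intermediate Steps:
b = 663013 (b = -60331 + 723344 = 663013)
W = 220670699536/9 (W = ((9*(-7 + 12) + 539)*(489 + 315) - 20*(-11))²/9 = ((9*5 + 539)*804 + 220)²/9 = ((45 + 539)*804 + 220)²/9 = (584*804 + 220)²/9 = (469536 + 220)²/9 = (⅑)*469756² = (⅑)*220670699536 = 220670699536/9 ≈ 2.4519e+10)
W + b = 220670699536/9 + 663013 = 220676666653/9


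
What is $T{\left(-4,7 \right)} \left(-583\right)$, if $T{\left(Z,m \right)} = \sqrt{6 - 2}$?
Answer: $-1166$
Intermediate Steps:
$T{\left(Z,m \right)} = 2$ ($T{\left(Z,m \right)} = \sqrt{4} = 2$)
$T{\left(-4,7 \right)} \left(-583\right) = 2 \left(-583\right) = -1166$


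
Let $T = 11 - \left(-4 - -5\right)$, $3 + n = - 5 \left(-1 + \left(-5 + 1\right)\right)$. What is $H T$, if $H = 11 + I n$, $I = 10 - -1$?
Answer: $2530$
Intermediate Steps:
$I = 11$ ($I = 10 + 1 = 11$)
$n = 22$ ($n = -3 - 5 \left(-1 + \left(-5 + 1\right)\right) = -3 - 5 \left(-1 - 4\right) = -3 - -25 = -3 + 25 = 22$)
$T = 10$ ($T = 11 - \left(-4 + 5\right) = 11 - 1 = 10$)
$H = 253$ ($H = 11 + 11 \cdot 22 = 11 + 242 = 253$)
$H T = 253 \cdot 10 = 2530$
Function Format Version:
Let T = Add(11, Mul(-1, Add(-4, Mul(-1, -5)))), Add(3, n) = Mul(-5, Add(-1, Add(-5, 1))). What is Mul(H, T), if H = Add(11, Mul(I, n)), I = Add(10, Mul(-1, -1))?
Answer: 2530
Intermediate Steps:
I = 11 (I = Add(10, 1) = 11)
n = 22 (n = Add(-3, Mul(-5, Add(-1, Add(-5, 1)))) = Add(-3, Mul(-5, Add(-1, -4))) = Add(-3, Mul(-5, -5)) = Add(-3, 25) = 22)
T = 10 (T = Add(11, Mul(-1, Add(-4, 5))) = Add(11, Mul(-1, 1)) = Add(11, -1) = 10)
H = 253 (H = Add(11, Mul(11, 22)) = Add(11, 242) = 253)
Mul(H, T) = Mul(253, 10) = 2530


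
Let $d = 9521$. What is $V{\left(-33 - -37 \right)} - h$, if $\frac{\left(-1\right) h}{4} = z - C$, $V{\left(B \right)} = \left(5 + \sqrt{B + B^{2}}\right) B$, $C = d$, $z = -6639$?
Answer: $-64620 + 8 \sqrt{5} \approx -64602.0$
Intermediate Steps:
$C = 9521$
$V{\left(B \right)} = B \left(5 + \sqrt{B + B^{2}}\right)$
$h = 64640$ ($h = - 4 \left(-6639 - 9521\right) = \left(-4\right) \left(-16160\right) = 64640$)
$V{\left(-33 - -37 \right)} - h = \left(-33 - -37\right) \left(5 + \sqrt{\left(-33 - -37\right) \left(1 - -4\right)}\right) - 64640 = \left(-33 + 37\right) \left(5 + \sqrt{\left(-33 + 37\right) \left(1 + \left(-33 + 37\right)\right)}\right) - 64640 = 4 \left(5 + \sqrt{4 \left(1 + 4\right)}\right) - 64640 = 4 \left(5 + \sqrt{4 \cdot 5}\right) - 64640 = 4 \left(5 + \sqrt{20}\right) - 64640 = 4 \left(5 + 2 \sqrt{5}\right) - 64640 = \left(20 + 8 \sqrt{5}\right) - 64640 = -64620 + 8 \sqrt{5}$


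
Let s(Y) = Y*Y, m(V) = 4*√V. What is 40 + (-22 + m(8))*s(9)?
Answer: -1742 + 648*√2 ≈ -825.59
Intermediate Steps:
s(Y) = Y²
40 + (-22 + m(8))*s(9) = 40 + (-22 + 4*√8)*9² = 40 + (-22 + 4*(2*√2))*81 = 40 + (-22 + 8*√2)*81 = 40 + (-1782 + 648*√2) = -1742 + 648*√2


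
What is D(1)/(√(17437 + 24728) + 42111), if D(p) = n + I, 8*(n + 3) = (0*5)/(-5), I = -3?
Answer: -14037/98516342 + √4685/98516342 ≈ -0.00014179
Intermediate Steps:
n = -3 (n = -3 + ((0*5)/(-5))/8 = -3 + (0*(-⅕))/8 = -3 + (⅛)*0 = -3 + 0 = -3)
D(p) = -6 (D(p) = -3 - 3 = -6)
D(1)/(√(17437 + 24728) + 42111) = -6/(√(17437 + 24728) + 42111) = -6/(√42165 + 42111) = -6/(3*√4685 + 42111) = -6/(42111 + 3*√4685)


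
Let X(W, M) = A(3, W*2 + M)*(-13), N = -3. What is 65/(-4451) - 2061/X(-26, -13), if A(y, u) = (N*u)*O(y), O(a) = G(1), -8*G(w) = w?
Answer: -24517621/3761095 ≈ -6.5187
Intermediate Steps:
G(w) = -w/8
O(a) = -⅛ (O(a) = -⅛*1 = -⅛)
A(y, u) = 3*u/8 (A(y, u) = -3*u*(-⅛) = 3*u/8)
X(W, M) = -39*W/4 - 39*M/8 (X(W, M) = (3*(W*2 + M)/8)*(-13) = (3*(2*W + M)/8)*(-13) = (3*(M + 2*W)/8)*(-13) = (3*W/4 + 3*M/8)*(-13) = -39*W/4 - 39*M/8)
65/(-4451) - 2061/X(-26, -13) = 65/(-4451) - 2061/(-39/4*(-26) - 39/8*(-13)) = 65*(-1/4451) - 2061/(507/2 + 507/8) = -65/4451 - 2061/2535/8 = -65/4451 - 2061*8/2535 = -65/4451 - 5496/845 = -24517621/3761095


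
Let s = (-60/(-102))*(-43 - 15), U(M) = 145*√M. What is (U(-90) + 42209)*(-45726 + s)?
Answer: -32835309698/17 - 338396070*I*√10/17 ≈ -1.9315e+9 - 6.2947e+7*I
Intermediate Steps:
s = -580/17 (s = -60*(-1/102)*(-58) = (10/17)*(-58) = -580/17 ≈ -34.118)
(U(-90) + 42209)*(-45726 + s) = (145*√(-90) + 42209)*(-45726 - 580/17) = (145*(3*I*√10) + 42209)*(-777922/17) = (435*I*√10 + 42209)*(-777922/17) = (42209 + 435*I*√10)*(-777922/17) = -32835309698/17 - 338396070*I*√10/17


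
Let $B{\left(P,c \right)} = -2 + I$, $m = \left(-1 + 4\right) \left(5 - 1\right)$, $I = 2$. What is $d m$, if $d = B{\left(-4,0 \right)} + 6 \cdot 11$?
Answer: $792$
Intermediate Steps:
$m = 12$ ($m = 3 \cdot 4 = 12$)
$B{\left(P,c \right)} = 0$ ($B{\left(P,c \right)} = -2 + 2 = 0$)
$d = 66$ ($d = 0 + 6 \cdot 11 = 0 + 66 = 66$)
$d m = 66 \cdot 12 = 792$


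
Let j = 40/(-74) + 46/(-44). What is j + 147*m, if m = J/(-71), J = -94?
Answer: 11156191/57794 ≈ 193.03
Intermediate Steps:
j = -1291/814 (j = 40*(-1/74) + 46*(-1/44) = -20/37 - 23/22 = -1291/814 ≈ -1.5860)
m = 94/71 (m = -94/(-71) = -94*(-1/71) = 94/71 ≈ 1.3239)
j + 147*m = -1291/814 + 147*(94/71) = -1291/814 + 13818/71 = 11156191/57794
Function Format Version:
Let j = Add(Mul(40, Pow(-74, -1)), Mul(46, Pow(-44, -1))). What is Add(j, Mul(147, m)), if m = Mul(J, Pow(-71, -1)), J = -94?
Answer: Rational(11156191, 57794) ≈ 193.03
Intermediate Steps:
j = Rational(-1291, 814) (j = Add(Mul(40, Rational(-1, 74)), Mul(46, Rational(-1, 44))) = Add(Rational(-20, 37), Rational(-23, 22)) = Rational(-1291, 814) ≈ -1.5860)
m = Rational(94, 71) (m = Mul(-94, Pow(-71, -1)) = Mul(-94, Rational(-1, 71)) = Rational(94, 71) ≈ 1.3239)
Add(j, Mul(147, m)) = Add(Rational(-1291, 814), Mul(147, Rational(94, 71))) = Add(Rational(-1291, 814), Rational(13818, 71)) = Rational(11156191, 57794)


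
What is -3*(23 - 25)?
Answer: 6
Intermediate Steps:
-3*(23 - 25) = -3*(-2) = 6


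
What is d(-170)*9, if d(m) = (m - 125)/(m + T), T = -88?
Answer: 885/86 ≈ 10.291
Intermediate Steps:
d(m) = (-125 + m)/(-88 + m) (d(m) = (m - 125)/(m - 88) = (-125 + m)/(-88 + m))
d(-170)*9 = ((-125 - 170)/(-88 - 170))*9 = (-295/(-258))*9 = -1/258*(-295)*9 = (295/258)*9 = 885/86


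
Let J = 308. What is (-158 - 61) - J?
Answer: -527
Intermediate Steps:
(-158 - 61) - J = (-158 - 61) - 1*308 = -219 - 308 = -527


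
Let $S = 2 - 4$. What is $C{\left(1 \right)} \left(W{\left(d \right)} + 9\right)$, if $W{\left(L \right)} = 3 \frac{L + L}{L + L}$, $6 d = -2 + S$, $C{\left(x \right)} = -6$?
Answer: $-72$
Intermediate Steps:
$S = -2$ ($S = 2 - 4 = -2$)
$d = - \frac{2}{3}$ ($d = \frac{-2 - 2}{6} = \frac{1}{6} \left(-4\right) = - \frac{2}{3} \approx -0.66667$)
$W{\left(L \right)} = 3$ ($W{\left(L \right)} = 3 \frac{2 L}{2 L} = 3 \cdot 2 L \frac{1}{2 L} = 3 \cdot 1 = 3$)
$C{\left(1 \right)} \left(W{\left(d \right)} + 9\right) = - 6 \left(3 + 9\right) = \left(-6\right) 12 = -72$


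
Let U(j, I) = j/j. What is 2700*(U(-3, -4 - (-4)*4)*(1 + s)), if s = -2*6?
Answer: -29700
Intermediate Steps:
s = -12
U(j, I) = 1
2700*(U(-3, -4 - (-4)*4)*(1 + s)) = 2700*(1*(1 - 12)) = 2700*(1*(-11)) = 2700*(-11) = -29700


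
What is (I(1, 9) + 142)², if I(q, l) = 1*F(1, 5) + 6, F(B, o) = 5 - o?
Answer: 21904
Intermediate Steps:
I(q, l) = 6 (I(q, l) = 1*(5 - 1*5) + 6 = 1*(5 - 5) + 6 = 1*0 + 6 = 0 + 6 = 6)
(I(1, 9) + 142)² = (6 + 142)² = 148² = 21904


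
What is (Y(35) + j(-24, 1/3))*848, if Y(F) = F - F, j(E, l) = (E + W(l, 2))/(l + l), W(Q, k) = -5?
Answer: -36888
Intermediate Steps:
j(E, l) = (-5 + E)/(2*l) (j(E, l) = (E - 5)/(l + l) = (-5 + E)/((2*l)) = (-5 + E)*(1/(2*l)) = (-5 + E)/(2*l))
Y(F) = 0
(Y(35) + j(-24, 1/3))*848 = (0 + (-5 - 24)/(2*(1/3)))*848 = (0 + (½)*(-29)/(⅓))*848 = (0 + (½)*3*(-29))*848 = (0 - 87/2)*848 = -87/2*848 = -36888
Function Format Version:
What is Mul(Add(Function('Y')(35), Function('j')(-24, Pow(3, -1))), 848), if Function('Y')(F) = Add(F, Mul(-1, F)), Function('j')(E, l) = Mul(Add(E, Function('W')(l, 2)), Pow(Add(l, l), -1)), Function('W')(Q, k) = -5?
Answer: -36888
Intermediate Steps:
Function('j')(E, l) = Mul(Rational(1, 2), Pow(l, -1), Add(-5, E)) (Function('j')(E, l) = Mul(Add(E, -5), Pow(Add(l, l), -1)) = Mul(Add(-5, E), Pow(Mul(2, l), -1)) = Mul(Add(-5, E), Mul(Rational(1, 2), Pow(l, -1))) = Mul(Rational(1, 2), Pow(l, -1), Add(-5, E)))
Function('Y')(F) = 0
Mul(Add(Function('Y')(35), Function('j')(-24, Pow(3, -1))), 848) = Mul(Add(0, Mul(Rational(1, 2), Pow(Pow(3, -1), -1), Add(-5, -24))), 848) = Mul(Add(0, Mul(Rational(1, 2), Pow(Rational(1, 3), -1), -29)), 848) = Mul(Add(0, Mul(Rational(1, 2), 3, -29)), 848) = Mul(Add(0, Rational(-87, 2)), 848) = Mul(Rational(-87, 2), 848) = -36888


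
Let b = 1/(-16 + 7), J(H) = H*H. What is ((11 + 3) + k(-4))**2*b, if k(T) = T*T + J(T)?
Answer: -2116/9 ≈ -235.11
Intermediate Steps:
J(H) = H**2
k(T) = 2*T**2 (k(T) = T*T + T**2 = T**2 + T**2 = 2*T**2)
b = -1/9 (b = 1/(-9) = -1/9 ≈ -0.11111)
((11 + 3) + k(-4))**2*b = ((11 + 3) + 2*(-4)**2)**2*(-1/9) = (14 + 2*16)**2*(-1/9) = (14 + 32)**2*(-1/9) = 46**2*(-1/9) = 2116*(-1/9) = -2116/9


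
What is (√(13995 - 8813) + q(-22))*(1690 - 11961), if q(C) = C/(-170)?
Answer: -112981/85 - 10271*√5182 ≈ -7.4070e+5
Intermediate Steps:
q(C) = -C/170 (q(C) = C*(-1/170) = -C/170)
(√(13995 - 8813) + q(-22))*(1690 - 11961) = (√(13995 - 8813) - 1/170*(-22))*(1690 - 11961) = (√5182 + 11/85)*(-10271) = (11/85 + √5182)*(-10271) = -112981/85 - 10271*√5182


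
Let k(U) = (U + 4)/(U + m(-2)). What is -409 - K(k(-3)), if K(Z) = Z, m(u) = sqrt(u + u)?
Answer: -5314/13 + 2*I/13 ≈ -408.77 + 0.15385*I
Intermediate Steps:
m(u) = sqrt(2)*sqrt(u) (m(u) = sqrt(2*u) = sqrt(2)*sqrt(u))
k(U) = (4 + U)/(U + 2*I) (k(U) = (U + 4)/(U + sqrt(2)*sqrt(-2)) = (4 + U)/(U + sqrt(2)*(I*sqrt(2))) = (4 + U)/(U + 2*I))
-409 - K(k(-3)) = -409 - (4 - 3)/(-3 + 2*I) = -409 - (-3 - 2*I)/13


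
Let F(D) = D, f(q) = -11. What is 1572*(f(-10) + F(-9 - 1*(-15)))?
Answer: -7860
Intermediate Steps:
1572*(f(-10) + F(-9 - 1*(-15))) = 1572*(-11 + (-9 - 1*(-15))) = 1572*(-11 + (-9 + 15)) = 1572*(-11 + 6) = 1572*(-5) = -7860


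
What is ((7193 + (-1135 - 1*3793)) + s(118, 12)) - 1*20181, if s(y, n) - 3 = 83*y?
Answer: -8119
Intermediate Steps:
s(y, n) = 3 + 83*y
((7193 + (-1135 - 1*3793)) + s(118, 12)) - 1*20181 = ((7193 + (-1135 - 1*3793)) + (3 + 83*118)) - 1*20181 = ((7193 + (-1135 - 3793)) + (3 + 9794)) - 20181 = ((7193 - 4928) + 9797) - 20181 = (2265 + 9797) - 20181 = 12062 - 20181 = -8119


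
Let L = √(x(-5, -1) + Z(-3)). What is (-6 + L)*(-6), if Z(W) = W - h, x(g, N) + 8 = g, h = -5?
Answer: 36 - 6*I*√11 ≈ 36.0 - 19.9*I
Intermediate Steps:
x(g, N) = -8 + g
Z(W) = 5 + W (Z(W) = W - 1*(-5) = W + 5 = 5 + W)
L = I*√11 (L = √((-8 - 5) + (5 - 3)) = √(-13 + 2) = √(-11) = I*√11 ≈ 3.3166*I)
(-6 + L)*(-6) = (-6 + I*√11)*(-6) = 36 - 6*I*√11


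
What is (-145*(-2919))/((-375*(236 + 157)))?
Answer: -28217/9825 ≈ -2.8720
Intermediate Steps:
(-145*(-2919))/((-375*(236 + 157))) = 423255/((-375*393)) = 423255/(-147375) = 423255*(-1/147375) = -28217/9825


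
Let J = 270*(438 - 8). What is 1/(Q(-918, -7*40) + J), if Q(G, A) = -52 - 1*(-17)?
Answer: 1/116065 ≈ 8.6159e-6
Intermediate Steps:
J = 116100 (J = 270*430 = 116100)
Q(G, A) = -35 (Q(G, A) = -52 + 17 = -35)
1/(Q(-918, -7*40) + J) = 1/(-35 + 116100) = 1/116065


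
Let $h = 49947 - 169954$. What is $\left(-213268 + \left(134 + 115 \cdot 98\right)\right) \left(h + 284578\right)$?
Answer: $-33220960344$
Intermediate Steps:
$h = -120007$ ($h = 49947 - 169954 = -120007$)
$\left(-213268 + \left(134 + 115 \cdot 98\right)\right) \left(h + 284578\right) = \left(-213268 + \left(134 + 115 \cdot 98\right)\right) \left(-120007 + 284578\right) = \left(-213268 + \left(134 + 11270\right)\right) 164571 = \left(-213268 + 11404\right) 164571 = \left(-201864\right) 164571 = -33220960344$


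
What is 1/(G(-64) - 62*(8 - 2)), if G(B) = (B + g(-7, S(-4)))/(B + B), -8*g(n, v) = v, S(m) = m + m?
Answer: -128/47553 ≈ -0.0026917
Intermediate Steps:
S(m) = 2*m
g(n, v) = -v/8
G(B) = (1 + B)/(2*B) (G(B) = (B - (-4)/4)/(B + B) = (B - ⅛*(-8))/((2*B)) = (B + 1)*(1/(2*B)) = (1 + B)*(1/(2*B)) = (1 + B)/(2*B))
1/(G(-64) - 62*(8 - 2)) = 1/((½)*(1 - 64)/(-64) - 62*(8 - 2)) = 1/((½)*(-1/64)*(-63) - 62*6) = 1/(63/128 - 372) = 1/(-47553/128) = -128/47553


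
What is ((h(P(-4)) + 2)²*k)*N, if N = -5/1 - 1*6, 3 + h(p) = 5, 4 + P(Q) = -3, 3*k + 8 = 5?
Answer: 176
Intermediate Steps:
k = -1 (k = -8/3 + (⅓)*5 = -8/3 + 5/3 = -1)
P(Q) = -7 (P(Q) = -4 - 3 = -7)
h(p) = 2 (h(p) = -3 + 5 = 2)
N = -11 (N = -5*1 - 6 = -5 - 6 = -11)
((h(P(-4)) + 2)²*k)*N = ((2 + 2)²*(-1))*(-11) = (4²*(-1))*(-11) = (16*(-1))*(-11) = -16*(-11) = 176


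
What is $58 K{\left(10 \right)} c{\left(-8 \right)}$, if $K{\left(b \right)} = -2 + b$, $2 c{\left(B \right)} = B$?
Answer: $-1856$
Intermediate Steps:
$c{\left(B \right)} = \frac{B}{2}$
$58 K{\left(10 \right)} c{\left(-8 \right)} = 58 \left(-2 + 10\right) \frac{1}{2} \left(-8\right) = 58 \cdot 8 \left(-4\right) = 464 \left(-4\right) = -1856$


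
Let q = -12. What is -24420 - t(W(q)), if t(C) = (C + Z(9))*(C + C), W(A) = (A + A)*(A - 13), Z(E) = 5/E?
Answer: -2235260/3 ≈ -7.4509e+5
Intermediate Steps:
W(A) = 2*A*(-13 + A) (W(A) = (2*A)*(-13 + A) = 2*A*(-13 + A))
t(C) = 2*C*(5/9 + C) (t(C) = (C + 5/9)*(C + C) = (C + 5*(⅑))*(2*C) = (C + 5/9)*(2*C) = (5/9 + C)*(2*C) = 2*C*(5/9 + C))
-24420 - t(W(q)) = -24420 - 2*2*(-12)*(-13 - 12)*(5 + 9*(2*(-12)*(-13 - 12)))/9 = -24420 - 2*2*(-12)*(-25)*(5 + 9*(2*(-12)*(-25)))/9 = -24420 - 2*600*(5 + 9*600)/9 = -24420 - 2*600*(5 + 5400)/9 = -24420 - 2*600*5405/9 = -24420 - 1*2162000/3 = -24420 - 2162000/3 = -2235260/3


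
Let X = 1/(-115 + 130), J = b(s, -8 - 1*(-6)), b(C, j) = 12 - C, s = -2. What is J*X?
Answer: 14/15 ≈ 0.93333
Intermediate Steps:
J = 14 (J = 12 - 1*(-2) = 12 + 2 = 14)
X = 1/15 ≈ 0.066667
J*X = 14*(1/15) = 14/15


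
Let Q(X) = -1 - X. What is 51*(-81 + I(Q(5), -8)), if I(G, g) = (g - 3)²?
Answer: 2040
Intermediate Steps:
I(G, g) = (-3 + g)²
51*(-81 + I(Q(5), -8)) = 51*(-81 + (-3 - 8)²) = 51*(-81 + (-11)²) = 51*(-81 + 121) = 51*40 = 2040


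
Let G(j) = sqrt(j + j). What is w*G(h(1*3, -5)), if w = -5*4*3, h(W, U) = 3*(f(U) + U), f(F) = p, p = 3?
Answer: -120*I*sqrt(3) ≈ -207.85*I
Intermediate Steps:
f(F) = 3
h(W, U) = 9 + 3*U (h(W, U) = 3*(3 + U) = 9 + 3*U)
w = -60 (w = -20*3 = -60)
G(j) = sqrt(2)*sqrt(j) (G(j) = sqrt(2*j) = sqrt(2)*sqrt(j))
w*G(h(1*3, -5)) = -60*sqrt(2)*sqrt(9 + 3*(-5)) = -60*sqrt(2)*sqrt(9 - 15) = -60*sqrt(2)*sqrt(-6) = -60*sqrt(2)*I*sqrt(6) = -120*I*sqrt(3)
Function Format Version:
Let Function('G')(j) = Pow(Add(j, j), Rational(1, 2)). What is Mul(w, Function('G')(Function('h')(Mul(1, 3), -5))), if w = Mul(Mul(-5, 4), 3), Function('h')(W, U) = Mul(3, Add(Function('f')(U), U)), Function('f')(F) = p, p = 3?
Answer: Mul(-120, I, Pow(3, Rational(1, 2))) ≈ Mul(-207.85, I)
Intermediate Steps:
Function('f')(F) = 3
Function('h')(W, U) = Add(9, Mul(3, U)) (Function('h')(W, U) = Mul(3, Add(3, U)) = Add(9, Mul(3, U)))
w = -60 (w = Mul(-20, 3) = -60)
Function('G')(j) = Mul(Pow(2, Rational(1, 2)), Pow(j, Rational(1, 2))) (Function('G')(j) = Pow(Mul(2, j), Rational(1, 2)) = Mul(Pow(2, Rational(1, 2)), Pow(j, Rational(1, 2))))
Mul(w, Function('G')(Function('h')(Mul(1, 3), -5))) = Mul(-60, Mul(Pow(2, Rational(1, 2)), Pow(Add(9, Mul(3, -5)), Rational(1, 2)))) = Mul(-60, Mul(Pow(2, Rational(1, 2)), Pow(Add(9, -15), Rational(1, 2)))) = Mul(-60, Mul(Pow(2, Rational(1, 2)), Pow(-6, Rational(1, 2)))) = Mul(-60, Mul(Pow(2, Rational(1, 2)), Mul(I, Pow(6, Rational(1, 2))))) = Mul(-60, Mul(2, I, Pow(3, Rational(1, 2)))) = Mul(-120, I, Pow(3, Rational(1, 2)))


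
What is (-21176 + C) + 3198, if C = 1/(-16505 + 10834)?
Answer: -101953239/5671 ≈ -17978.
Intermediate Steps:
C = -1/5671 (C = 1/(-5671) = -1/5671 ≈ -0.00017634)
(-21176 + C) + 3198 = (-21176 - 1/5671) + 3198 = -120089097/5671 + 3198 = -101953239/5671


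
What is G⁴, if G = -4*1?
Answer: 256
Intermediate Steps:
G = -4
G⁴ = (-4)⁴ = 256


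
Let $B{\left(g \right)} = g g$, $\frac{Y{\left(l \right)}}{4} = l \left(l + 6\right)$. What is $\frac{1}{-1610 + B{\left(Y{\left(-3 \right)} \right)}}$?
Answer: $- \frac{1}{314} \approx -0.0031847$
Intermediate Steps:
$Y{\left(l \right)} = 4 l \left(6 + l\right)$ ($Y{\left(l \right)} = 4 l \left(l + 6\right) = 4 l \left(6 + l\right)$)
$B{\left(g \right)} = g^{2}$
$\frac{1}{-1610 + B{\left(Y{\left(-3 \right)} \right)}} = \frac{1}{-1610 + \left(4 \left(-3\right) \left(6 - 3\right)\right)^{2}} = \frac{1}{-1610 + \left(4 \left(-3\right) 3\right)^{2}} = \frac{1}{-1610 + \left(-36\right)^{2}} = \frac{1}{-1610 + 1296} = \frac{1}{-314} = - \frac{1}{314}$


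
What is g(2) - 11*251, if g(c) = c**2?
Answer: -2757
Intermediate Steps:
g(2) - 11*251 = 2**2 - 11*251 = 4 - 1*2761 = 4 - 2761 = -2757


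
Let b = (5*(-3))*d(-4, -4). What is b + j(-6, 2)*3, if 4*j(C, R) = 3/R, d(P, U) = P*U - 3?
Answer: -1551/8 ≈ -193.88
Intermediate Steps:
d(P, U) = -3 + P*U
j(C, R) = 3/(4*R) (j(C, R) = (3/R)/4 = 3/(4*R))
b = -195 (b = (5*(-3))*(-3 - 4*(-4)) = -15*(-3 + 16) = -15*13 = -195)
b + j(-6, 2)*3 = -195 + ((3/4)/2)*3 = -195 + ((3/4)*(1/2))*3 = -195 + (3/8)*3 = -195 + 9/8 = -1551/8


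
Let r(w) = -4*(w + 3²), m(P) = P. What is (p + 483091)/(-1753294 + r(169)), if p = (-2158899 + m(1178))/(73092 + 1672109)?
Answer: -421544369285/1530546512603 ≈ -0.27542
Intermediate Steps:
r(w) = -36 - 4*w (r(w) = -4*(w + 9) = -4*(9 + w) = -36 - 4*w)
p = -2157721/1745201 (p = (-2158899 + 1178)/(73092 + 1672109) = -2157721/1745201 ≈ -1.2364)
(p + 483091)/(-1753294 + r(169)) = (-2157721/1745201 + 483091)/(-1753294 + (-36 - 4*169)) = 843088738570/(1745201*(-1753294 + (-36 - 676))) = 843088738570/(1745201*(-1753294 - 712)) = (843088738570/1745201)/(-1754006) = (843088738570/1745201)*(-1/1754006) = -421544369285/1530546512603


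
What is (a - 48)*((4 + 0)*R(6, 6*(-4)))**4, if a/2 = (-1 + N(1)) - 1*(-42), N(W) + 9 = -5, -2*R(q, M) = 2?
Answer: 1536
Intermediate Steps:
R(q, M) = -1 (R(q, M) = -1/2*2 = -1)
N(W) = -14 (N(W) = -9 - 5 = -14)
a = 54 (a = 2*((-1 - 14) - 1*(-42)) = 2*(-15 + 42) = 2*27 = 54)
(a - 48)*((4 + 0)*R(6, 6*(-4)))**4 = (54 - 48)*((4 + 0)*(-1))**4 = 6*(4*(-1))**4 = 6*(-4)**4 = 6*256 = 1536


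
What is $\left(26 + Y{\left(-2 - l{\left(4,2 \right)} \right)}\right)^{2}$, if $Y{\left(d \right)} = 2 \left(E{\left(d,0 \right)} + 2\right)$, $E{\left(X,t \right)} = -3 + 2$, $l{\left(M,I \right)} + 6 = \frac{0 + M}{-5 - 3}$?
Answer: $784$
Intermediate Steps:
$l{\left(M,I \right)} = -6 - \frac{M}{8}$ ($l{\left(M,I \right)} = -6 + \frac{0 + M}{-5 - 3} = -6 + \frac{M}{-8} = -6 + M \left(- \frac{1}{8}\right) = -6 - \frac{M}{8}$)
$E{\left(X,t \right)} = -1$
$Y{\left(d \right)} = 2$ ($Y{\left(d \right)} = 2 \left(-1 + 2\right) = 2 \cdot 1 = 2$)
$\left(26 + Y{\left(-2 - l{\left(4,2 \right)} \right)}\right)^{2} = \left(26 + 2\right)^{2} = 28^{2} = 784$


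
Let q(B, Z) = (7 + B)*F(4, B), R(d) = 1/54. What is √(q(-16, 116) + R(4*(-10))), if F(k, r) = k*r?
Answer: √186630/18 ≈ 24.000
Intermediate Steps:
R(d) = 1/54
q(B, Z) = 4*B*(7 + B) (q(B, Z) = (7 + B)*(4*B) = 4*B*(7 + B))
√(q(-16, 116) + R(4*(-10))) = √(4*(-16)*(7 - 16) + 1/54) = √(4*(-16)*(-9) + 1/54) = √(576 + 1/54) = √(31105/54) = √186630/18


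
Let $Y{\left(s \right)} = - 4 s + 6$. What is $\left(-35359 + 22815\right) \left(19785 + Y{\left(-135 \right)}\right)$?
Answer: $-255032064$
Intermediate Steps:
$Y{\left(s \right)} = 6 - 4 s$
$\left(-35359 + 22815\right) \left(19785 + Y{\left(-135 \right)}\right) = \left(-35359 + 22815\right) \left(19785 + \left(6 - -540\right)\right) = - 12544 \left(19785 + \left(6 + 540\right)\right) = - 12544 \left(19785 + 546\right) = \left(-12544\right) 20331 = -255032064$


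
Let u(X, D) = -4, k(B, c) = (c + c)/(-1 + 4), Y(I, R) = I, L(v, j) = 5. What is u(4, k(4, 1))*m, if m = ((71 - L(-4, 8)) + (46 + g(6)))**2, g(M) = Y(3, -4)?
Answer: -52900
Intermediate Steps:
g(M) = 3
k(B, c) = 2*c/3 (k(B, c) = (2*c)/3 = (2*c)*(1/3) = 2*c/3)
m = 13225 (m = ((71 - 1*5) + (46 + 3))**2 = ((71 - 5) + 49)**2 = (66 + 49)**2 = 115**2 = 13225)
u(4, k(4, 1))*m = -4*13225 = -52900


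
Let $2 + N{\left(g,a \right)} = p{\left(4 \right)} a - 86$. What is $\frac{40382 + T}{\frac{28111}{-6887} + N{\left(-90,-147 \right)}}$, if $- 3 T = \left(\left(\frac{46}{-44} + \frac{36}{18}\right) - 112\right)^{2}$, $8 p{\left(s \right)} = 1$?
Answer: $- \frac{145085440042}{441823635} \approx -328.38$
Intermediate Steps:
$p{\left(s \right)} = \frac{1}{8}$ ($p{\left(s \right)} = \frac{1}{8} \cdot 1 = \frac{1}{8}$)
$N{\left(g,a \right)} = -88 + \frac{a}{8}$ ($N{\left(g,a \right)} = -2 + \left(\frac{a}{8} - 86\right) = -2 + \left(-86 + \frac{a}{8}\right) = -88 + \frac{a}{8}$)
$T = - \frac{5968249}{1452}$ ($T = - \frac{\left(\left(\frac{46}{-44} + \frac{36}{18}\right) - 112\right)^{2}}{3} = - \frac{\left(\left(46 \left(- \frac{1}{44}\right) + 36 \cdot \frac{1}{18}\right) - 112\right)^{2}}{3} = - \frac{\left(\left(- \frac{23}{22} + 2\right) - 112\right)^{2}}{3} = - \frac{\left(\frac{21}{22} - 112\right)^{2}}{3} = - \frac{\left(- \frac{2443}{22}\right)^{2}}{3} = \left(- \frac{1}{3}\right) \frac{5968249}{484} = - \frac{5968249}{1452} \approx -4110.4$)
$\frac{40382 + T}{\frac{28111}{-6887} + N{\left(-90,-147 \right)}} = \frac{40382 - \frac{5968249}{1452}}{\frac{28111}{-6887} + \left(-88 + \frac{1}{8} \left(-147\right)\right)} = \frac{52666415}{1452 \left(28111 \left(- \frac{1}{6887}\right) - \frac{851}{8}\right)} = \frac{52666415}{1452 \left(- \frac{28111}{6887} - \frac{851}{8}\right)} = \frac{52666415}{1452 \left(- \frac{6085725}{55096}\right)} = \frac{52666415}{1452} \left(- \frac{55096}{6085725}\right) = - \frac{145085440042}{441823635}$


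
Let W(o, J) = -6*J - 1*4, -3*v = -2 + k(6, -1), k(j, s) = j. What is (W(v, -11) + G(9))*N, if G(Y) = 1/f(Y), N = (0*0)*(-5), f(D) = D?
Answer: 0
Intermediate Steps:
N = 0 (N = 0*(-5) = 0)
v = -4/3 (v = -(-2 + 6)/3 = -⅓*4 = -4/3 ≈ -1.3333)
G(Y) = 1/Y
W(o, J) = -4 - 6*J (W(o, J) = -6*J - 4 = -4 - 6*J)
(W(v, -11) + G(9))*N = ((-4 - 6*(-11)) + 1/9)*0 = ((-4 + 66) + ⅑)*0 = (62 + ⅑)*0 = (559/9)*0 = 0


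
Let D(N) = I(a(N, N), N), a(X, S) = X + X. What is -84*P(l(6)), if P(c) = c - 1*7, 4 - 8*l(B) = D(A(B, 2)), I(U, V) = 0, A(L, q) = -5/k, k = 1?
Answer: 546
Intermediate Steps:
A(L, q) = -5 (A(L, q) = -5/1 = -5*1 = -5)
a(X, S) = 2*X
D(N) = 0
l(B) = 1/2 (l(B) = 1/2 - 1/8*0 = 1/2 + 0 = 1/2)
P(c) = -7 + c (P(c) = c - 7 = -7 + c)
-84*P(l(6)) = -84*(-7 + 1/2) = -84*(-13/2) = 546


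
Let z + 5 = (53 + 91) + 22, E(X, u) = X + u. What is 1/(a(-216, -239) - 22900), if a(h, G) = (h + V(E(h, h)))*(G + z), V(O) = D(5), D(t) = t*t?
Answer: -1/8002 ≈ -0.00012497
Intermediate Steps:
D(t) = t**2
V(O) = 25 (V(O) = 5**2 = 25)
z = 161 (z = -5 + ((53 + 91) + 22) = -5 + (144 + 22) = -5 + 166 = 161)
a(h, G) = (25 + h)*(161 + G) (a(h, G) = (h + 25)*(G + 161) = (25 + h)*(161 + G))
1/(a(-216, -239) - 22900) = 1/((4025 + 25*(-239) + 161*(-216) - 239*(-216)) - 22900) = 1/((4025 - 5975 - 34776 + 51624) - 22900) = 1/(14898 - 22900) = 1/(-8002) = -1/8002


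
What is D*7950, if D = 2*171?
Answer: 2718900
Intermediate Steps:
D = 342
D*7950 = 342*7950 = 2718900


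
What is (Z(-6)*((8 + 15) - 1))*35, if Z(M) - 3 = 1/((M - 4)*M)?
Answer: 13937/6 ≈ 2322.8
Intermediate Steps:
Z(M) = 3 + 1/(M*(-4 + M)) (Z(M) = 3 + 1/((M - 4)*M) = 3 + 1/((-4 + M)*M) = 3 + 1/(M*(-4 + M)))
(Z(-6)*((8 + 15) - 1))*35 = (((1 - 12*(-6) + 3*(-6)²)/((-6)*(-4 - 6)))*((8 + 15) - 1))*35 = ((-⅙*(1 + 72 + 3*36)/(-10))*(23 - 1))*35 = (-⅙*(-⅒)*(1 + 72 + 108)*22)*35 = (-⅙*(-⅒)*181*22)*35 = ((181/60)*22)*35 = (1991/30)*35 = 13937/6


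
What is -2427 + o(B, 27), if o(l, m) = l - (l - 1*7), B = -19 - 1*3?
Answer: -2420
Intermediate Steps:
B = -22 (B = -19 - 3 = -22)
o(l, m) = 7 (o(l, m) = l - (l - 7) = l - (-7 + l) = l + (7 - l) = 7)
-2427 + o(B, 27) = -2427 + 7 = -2420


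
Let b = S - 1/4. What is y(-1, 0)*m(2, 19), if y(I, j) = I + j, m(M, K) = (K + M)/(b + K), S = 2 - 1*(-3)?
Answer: -84/95 ≈ -0.88421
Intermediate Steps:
S = 5 (S = 2 + 3 = 5)
b = 19/4 (b = 5 - 1/4 = 5 - 1*¼ = 5 - ¼ = 19/4 ≈ 4.7500)
m(M, K) = (K + M)/(19/4 + K)
y(-1, 0)*m(2, 19) = (-1 + 0)*(4*(19 + 2)/(19 + 4*19)) = -4*21/(19 + 76) = -4*21/95 = -1*84/95 = -84/95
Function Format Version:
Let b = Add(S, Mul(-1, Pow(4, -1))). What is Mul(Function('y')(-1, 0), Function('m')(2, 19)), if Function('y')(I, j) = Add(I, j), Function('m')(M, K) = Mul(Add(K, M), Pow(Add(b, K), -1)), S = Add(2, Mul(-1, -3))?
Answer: Rational(-84, 95) ≈ -0.88421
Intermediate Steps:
S = 5 (S = Add(2, 3) = 5)
b = Rational(19, 4) (b = Add(5, Mul(-1, Pow(4, -1))) = Add(5, Mul(-1, Rational(1, 4))) = Add(5, Rational(-1, 4)) = Rational(19, 4) ≈ 4.7500)
Function('m')(M, K) = Mul(Pow(Add(Rational(19, 4), K), -1), Add(K, M)) (Function('m')(M, K) = Mul(Add(K, M), Pow(Add(Rational(19, 4), K), -1)) = Mul(Pow(Add(Rational(19, 4), K), -1), Add(K, M)))
Mul(Function('y')(-1, 0), Function('m')(2, 19)) = Mul(Add(-1, 0), Mul(4, Pow(Add(19, Mul(4, 19)), -1), Add(19, 2))) = Mul(-1, Mul(4, Pow(Add(19, 76), -1), 21)) = Mul(-1, Mul(4, Pow(95, -1), 21)) = Mul(-1, Mul(4, Rational(1, 95), 21)) = Mul(-1, Rational(84, 95)) = Rational(-84, 95)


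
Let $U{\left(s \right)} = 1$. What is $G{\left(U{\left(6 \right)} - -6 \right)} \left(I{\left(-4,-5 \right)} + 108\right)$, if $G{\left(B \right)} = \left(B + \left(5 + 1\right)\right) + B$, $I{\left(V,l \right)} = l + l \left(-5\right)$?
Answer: $2560$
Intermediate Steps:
$I{\left(V,l \right)} = - 4 l$ ($I{\left(V,l \right)} = l - 5 l = - 4 l$)
$G{\left(B \right)} = 6 + 2 B$ ($G{\left(B \right)} = \left(B + 6\right) + B = \left(6 + B\right) + B = 6 + 2 B$)
$G{\left(U{\left(6 \right)} - -6 \right)} \left(I{\left(-4,-5 \right)} + 108\right) = \left(6 + 2 \left(1 - -6\right)\right) \left(\left(-4\right) \left(-5\right) + 108\right) = \left(6 + 2 \left(1 + 6\right)\right) \left(20 + 108\right) = \left(6 + 2 \cdot 7\right) 128 = \left(6 + 14\right) 128 = 20 \cdot 128 = 2560$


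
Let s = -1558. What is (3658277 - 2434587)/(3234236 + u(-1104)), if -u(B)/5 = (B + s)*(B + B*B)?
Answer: 611845/8105490478 ≈ 7.5485e-5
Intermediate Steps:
u(B) = -5*(-1558 + B)*(B + B²) (u(B) = -5*(B - 1558)*(B + B*B) = -5*(-1558 + B)*(B + B²))
(3658277 - 2434587)/(3234236 + u(-1104)) = (3658277 - 2434587)/(3234236 + 5*(-1104)*(1558 - 1*(-1104)² + 1557*(-1104))) = 1223690/(3234236 + 5*(-1104)*(1558 - 1*1218816 - 1718928)) = 1223690/(3234236 + 5*(-1104)*(1558 - 1218816 - 1718928)) = 1223690/(3234236 + 5*(-1104)*(-2936186)) = 1223690/(3234236 + 16207746720) = 1223690/16210980956 = 1223690*(1/16210980956) = 611845/8105490478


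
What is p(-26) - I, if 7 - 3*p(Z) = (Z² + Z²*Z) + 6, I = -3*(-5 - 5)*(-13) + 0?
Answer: 18071/3 ≈ 6023.7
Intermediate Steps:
I = -390 (I = -3*(-10)*(-13) + 0 = 30*(-13) + 0 = -390 + 0 = -390)
p(Z) = ⅓ - Z²/3 - Z³/3 (p(Z) = 7/3 - ((Z² + Z²*Z) + 6)/3 = 7/3 - ((Z² + Z³) + 6)/3 = 7/3 - (6 + Z² + Z³)/3 = 7/3 + (-2 - Z²/3 - Z³/3) = ⅓ - Z²/3 - Z³/3)
p(-26) - I = (⅓ - ⅓*(-26)² - ⅓*(-26)³) - 1*(-390) = (⅓ - ⅓*676 - ⅓*(-17576)) + 390 = (⅓ - 676/3 + 17576/3) + 390 = 16901/3 + 390 = 18071/3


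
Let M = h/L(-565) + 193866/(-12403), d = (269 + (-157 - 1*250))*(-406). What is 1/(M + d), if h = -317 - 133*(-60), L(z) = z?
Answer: 88705/4967374139 ≈ 1.7858e-5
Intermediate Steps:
h = 7663 (h = -317 + 7980 = 7663)
d = 56028 (d = (269 + (-157 - 250))*(-406) = (269 - 407)*(-406) = -138*(-406) = 56028)
M = -2589601/88705 (M = 7663/(-565) + 193866/(-12403) = 7663*(-1/565) + 193866*(-1/12403) = -7663/565 - 2454/157 = -2589601/88705 ≈ -29.193)
1/(M + d) = 1/(-2589601/88705 + 56028) = 1/(4967374139/88705) = 88705/4967374139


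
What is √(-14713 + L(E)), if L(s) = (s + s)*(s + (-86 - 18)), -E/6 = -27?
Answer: √4079 ≈ 63.867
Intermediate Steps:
E = 162 (E = -6*(-27) = 162)
L(s) = 2*s*(-104 + s) (L(s) = (2*s)*(s - 104) = (2*s)*(-104 + s) = 2*s*(-104 + s))
√(-14713 + L(E)) = √(-14713 + 2*162*(-104 + 162)) = √(-14713 + 2*162*58) = √(-14713 + 18792) = √4079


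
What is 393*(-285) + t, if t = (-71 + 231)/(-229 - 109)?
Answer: -18928925/169 ≈ -1.1201e+5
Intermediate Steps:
t = -80/169 (t = 160/(-338) = 160*(-1/338) = -80/169 ≈ -0.47337)
393*(-285) + t = 393*(-285) - 80/169 = -112005 - 80/169 = -18928925/169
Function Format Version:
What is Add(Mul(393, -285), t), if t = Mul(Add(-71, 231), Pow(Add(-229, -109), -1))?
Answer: Rational(-18928925, 169) ≈ -1.1201e+5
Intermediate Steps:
t = Rational(-80, 169) (t = Mul(160, Pow(-338, -1)) = Mul(160, Rational(-1, 338)) = Rational(-80, 169) ≈ -0.47337)
Add(Mul(393, -285), t) = Add(Mul(393, -285), Rational(-80, 169)) = Add(-112005, Rational(-80, 169)) = Rational(-18928925, 169)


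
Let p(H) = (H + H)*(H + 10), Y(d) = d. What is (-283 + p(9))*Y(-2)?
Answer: -118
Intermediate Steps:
p(H) = 2*H*(10 + H) (p(H) = (2*H)*(10 + H) = 2*H*(10 + H))
(-283 + p(9))*Y(-2) = (-283 + 2*9*(10 + 9))*(-2) = (-283 + 2*9*19)*(-2) = (-283 + 342)*(-2) = 59*(-2) = -118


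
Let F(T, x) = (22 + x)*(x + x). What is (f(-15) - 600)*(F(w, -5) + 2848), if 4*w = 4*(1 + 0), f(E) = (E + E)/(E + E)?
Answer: -1604122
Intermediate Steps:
f(E) = 1 (f(E) = (2*E)/((2*E)) = (2*E)*(1/(2*E)) = 1)
w = 1 (w = (4*(1 + 0))/4 = (4*1)/4 = (¼)*4 = 1)
F(T, x) = 2*x*(22 + x) (F(T, x) = (22 + x)*(2*x) = 2*x*(22 + x))
(f(-15) - 600)*(F(w, -5) + 2848) = (1 - 600)*(2*(-5)*(22 - 5) + 2848) = -599*(2*(-5)*17 + 2848) = -599*(-170 + 2848) = -599*2678 = -1604122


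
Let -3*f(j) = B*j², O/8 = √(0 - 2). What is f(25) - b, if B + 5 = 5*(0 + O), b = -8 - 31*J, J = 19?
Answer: 4916/3 - 25000*I*√2/3 ≈ 1638.7 - 11785.0*I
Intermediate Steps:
O = 8*I*√2 (O = 8*√(0 - 2) = 8*√(-2) = 8*(I*√2) = 8*I*√2 ≈ 11.314*I)
b = -597 (b = -8 - 31*19 = -8 - 589 = -597)
B = -5 + 40*I*√2 (B = -5 + 5*(0 + 8*I*√2) = -5 + 5*(8*I*√2) = -5 + 40*I*√2 ≈ -5.0 + 56.569*I)
f(j) = -j²*(-5 + 40*I*√2)/3 (f(j) = -(-5 + 40*I*√2)*j²/3 = -j²*(-5 + 40*I*√2)/3)
f(25) - b = (5/3)*25²*(1 - 8*I*√2) - 1*(-597) = (5/3)*625*(1 - 8*I*√2) + 597 = (3125/3 - 25000*I*√2/3) + 597 = 4916/3 - 25000*I*√2/3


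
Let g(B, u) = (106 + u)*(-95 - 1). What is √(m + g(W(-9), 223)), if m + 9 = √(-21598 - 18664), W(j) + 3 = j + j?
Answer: √(-31593 + I*√40262) ≈ 0.5644 + 177.75*I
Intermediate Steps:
W(j) = -3 + 2*j (W(j) = -3 + (j + j) = -3 + 2*j)
g(B, u) = -10176 - 96*u (g(B, u) = (106 + u)*(-96) = -10176 - 96*u)
m = -9 + I*√40262 (m = -9 + √(-21598 - 18664) = -9 + √(-40262) = -9 + I*√40262 ≈ -9.0 + 200.65*I)
√(m + g(W(-9), 223)) = √((-9 + I*√40262) + (-10176 - 96*223)) = √((-9 + I*√40262) + (-10176 - 21408)) = √((-9 + I*√40262) - 31584) = √(-31593 + I*√40262)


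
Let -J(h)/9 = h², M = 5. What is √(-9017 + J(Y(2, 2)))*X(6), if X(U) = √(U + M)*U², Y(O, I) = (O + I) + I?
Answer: 36*I*√102751 ≈ 11540.0*I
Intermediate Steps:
Y(O, I) = O + 2*I (Y(O, I) = (I + O) + I = O + 2*I)
J(h) = -9*h²
X(U) = U²*√(5 + U) (X(U) = √(U + 5)*U² = √(5 + U)*U² = U²*√(5 + U))
√(-9017 + J(Y(2, 2)))*X(6) = √(-9017 - 9*(2 + 2*2)²)*(6²*√(5 + 6)) = √(-9017 - 9*(2 + 4)²)*(36*√11) = √(-9017 - 9*6²)*(36*√11) = √(-9017 - 9*36)*(36*√11) = √(-9017 - 324)*(36*√11) = √(-9341)*(36*√11) = (I*√9341)*(36*√11) = 36*I*√102751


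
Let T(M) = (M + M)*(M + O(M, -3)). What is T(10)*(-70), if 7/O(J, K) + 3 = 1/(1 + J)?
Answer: -42525/4 ≈ -10631.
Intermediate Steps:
O(J, K) = 7/(-3 + 1/(1 + J))
T(M) = 2*M*(M + 7*(-1 - M)/(2 + 3*M)) (T(M) = (M + M)*(M + 7*(-1 - M)/(2 + 3*M)) = (2*M)*(M + 7*(-1 - M)/(2 + 3*M)) = 2*M*(M + 7*(-1 - M)/(2 + 3*M)))
T(10)*(-70) = (2*10*(-7 - 5*10 + 3*10²)/(2 + 3*10))*(-70) = (2*10*(-7 - 50 + 3*100)/(2 + 30))*(-70) = (2*10*(-7 - 50 + 300)/32)*(-70) = (2*10*(1/32)*243)*(-70) = (1215/8)*(-70) = -42525/4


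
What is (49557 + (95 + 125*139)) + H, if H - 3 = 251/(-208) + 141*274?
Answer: 21977861/208 ≈ 1.0566e+5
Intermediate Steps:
H = 8036245/208 (H = 3 + (251/(-208) + 141*274) = 3 + (251*(-1/208) + 38634) = 3 + (-251/208 + 38634) = 3 + 8035621/208 = 8036245/208 ≈ 38636.)
(49557 + (95 + 125*139)) + H = (49557 + (95 + 125*139)) + 8036245/208 = (49557 + (95 + 17375)) + 8036245/208 = (49557 + 17470) + 8036245/208 = 67027 + 8036245/208 = 21977861/208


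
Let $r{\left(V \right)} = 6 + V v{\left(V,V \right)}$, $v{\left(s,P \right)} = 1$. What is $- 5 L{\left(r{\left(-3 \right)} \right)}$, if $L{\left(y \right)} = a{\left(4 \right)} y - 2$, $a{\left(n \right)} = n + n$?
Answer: $-110$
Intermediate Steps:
$a{\left(n \right)} = 2 n$
$r{\left(V \right)} = 6 + V$ ($r{\left(V \right)} = 6 + V 1 = 6 + V$)
$L{\left(y \right)} = -2 + 8 y$ ($L{\left(y \right)} = 2 \cdot 4 y - 2 = 8 y - 2 = -2 + 8 y$)
$- 5 L{\left(r{\left(-3 \right)} \right)} = - 5 \left(-2 + 8 \left(6 - 3\right)\right) = - 5 \left(-2 + 8 \cdot 3\right) = - 5 \left(-2 + 24\right) = \left(-5\right) 22 = -110$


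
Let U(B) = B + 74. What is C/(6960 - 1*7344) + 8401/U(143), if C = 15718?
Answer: -2981/1344 ≈ -2.2180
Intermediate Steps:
U(B) = 74 + B
C/(6960 - 1*7344) + 8401/U(143) = 15718/(6960 - 1*7344) + 8401/(74 + 143) = 15718/(6960 - 7344) + 8401/217 = 15718/(-384) + 8401*(1/217) = 15718*(-1/384) + 271/7 = -7859/192 + 271/7 = -2981/1344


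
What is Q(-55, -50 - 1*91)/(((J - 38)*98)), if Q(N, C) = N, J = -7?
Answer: 11/882 ≈ 0.012472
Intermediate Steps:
Q(-55, -50 - 1*91)/(((J - 38)*98)) = -55*1/(98*(-7 - 38)) = -55/((-45*98)) = -55/(-4410) = -55*(-1/4410) = 11/882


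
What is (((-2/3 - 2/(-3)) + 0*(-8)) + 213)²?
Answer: 45369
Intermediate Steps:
(((-2/3 - 2/(-3)) + 0*(-8)) + 213)² = (((-2*⅓ - 2*(-⅓)) + 0) + 213)² = (((-⅔ + ⅔) + 0) + 213)² = ((0 + 0) + 213)² = (0 + 213)² = 213² = 45369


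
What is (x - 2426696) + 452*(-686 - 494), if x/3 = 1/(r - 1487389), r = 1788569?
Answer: -891509666077/301180 ≈ -2.9601e+6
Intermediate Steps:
x = 3/301180 (x = 3/(1788569 - 1487389) = 3/301180 ≈ 9.9608e-6)
(x - 2426696) + 452*(-686 - 494) = (3/301180 - 2426696) + 452*(-686 - 494) = -730872301277/301180 + 452*(-1180) = -730872301277/301180 - 533360 = -891509666077/301180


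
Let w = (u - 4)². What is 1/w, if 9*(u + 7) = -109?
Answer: 81/43264 ≈ 0.0018722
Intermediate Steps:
u = -172/9 (u = -7 + (⅑)*(-109) = -7 - 109/9 = -172/9 ≈ -19.111)
w = 43264/81 (w = (-172/9 - 4)² = (-208/9)² = 43264/81 ≈ 534.12)
1/w = 1/(43264/81) = 81/43264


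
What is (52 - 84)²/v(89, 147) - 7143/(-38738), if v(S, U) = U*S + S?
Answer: 33438827/127564234 ≈ 0.26213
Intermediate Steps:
v(S, U) = S + S*U (v(S, U) = S*U + S = S + S*U)
(52 - 84)²/v(89, 147) - 7143/(-38738) = (52 - 84)²/((89*(1 + 147))) - 7143/(-38738) = (-32)²/((89*148)) - 7143*(-1/38738) = 1024/13172 + 7143/38738 = 1024*(1/13172) + 7143/38738 = 256/3293 + 7143/38738 = 33438827/127564234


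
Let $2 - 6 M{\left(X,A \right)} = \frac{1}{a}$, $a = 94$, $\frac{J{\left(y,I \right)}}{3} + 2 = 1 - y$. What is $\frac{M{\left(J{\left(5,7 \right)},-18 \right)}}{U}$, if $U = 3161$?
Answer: $\frac{187}{1782804} \approx 0.00010489$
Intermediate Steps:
$J{\left(y,I \right)} = -3 - 3 y$ ($J{\left(y,I \right)} = -6 + 3 \left(1 - y\right) = -6 - \left(-3 + 3 y\right) = -3 - 3 y$)
$M{\left(X,A \right)} = \frac{187}{564}$ ($M{\left(X,A \right)} = \frac{1}{3} - \frac{1}{6 \cdot 94} = \frac{1}{3} - \frac{1}{564} = \frac{187}{564}$)
$\frac{M{\left(J{\left(5,7 \right)},-18 \right)}}{U} = \frac{187}{564 \cdot 3161} = \frac{187}{564} \cdot \frac{1}{3161} = \frac{187}{1782804}$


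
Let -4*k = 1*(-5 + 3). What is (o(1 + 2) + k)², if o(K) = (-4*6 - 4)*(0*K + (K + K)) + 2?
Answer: 109561/4 ≈ 27390.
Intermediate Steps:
o(K) = 2 - 56*K (o(K) = (-24 - 4)*(0 + 2*K) + 2 = -56*K + 2 = 2 - 56*K)
k = ½ (k = -(-5 + 3)/4 = -(-2)/4 = -¼*(-2) = ½ ≈ 0.50000)
(o(1 + 2) + k)² = ((2 - 56*(1 + 2)) + ½)² = ((2 - 56*3) + ½)² = ((2 - 168) + ½)² = (-166 + ½)² = (-331/2)² = 109561/4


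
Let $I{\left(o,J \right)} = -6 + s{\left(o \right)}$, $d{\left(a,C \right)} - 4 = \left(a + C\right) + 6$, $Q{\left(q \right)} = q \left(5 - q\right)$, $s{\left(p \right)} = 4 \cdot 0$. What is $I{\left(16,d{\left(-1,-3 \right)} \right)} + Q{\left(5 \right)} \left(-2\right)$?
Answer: $-6$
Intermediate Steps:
$s{\left(p \right)} = 0$
$d{\left(a,C \right)} = 10 + C + a$ ($d{\left(a,C \right)} = 4 + \left(\left(a + C\right) + 6\right) = 4 + \left(\left(C + a\right) + 6\right) = 4 + \left(6 + C + a\right) = 10 + C + a$)
$I{\left(o,J \right)} = -6$ ($I{\left(o,J \right)} = -6 + 0 = -6$)
$I{\left(16,d{\left(-1,-3 \right)} \right)} + Q{\left(5 \right)} \left(-2\right) = -6 + 5 \left(5 - 5\right) \left(-2\right) = -6 + 5 \cdot 0 \left(-2\right) = -6 + 0 \left(-2\right) = -6 + 0 = -6$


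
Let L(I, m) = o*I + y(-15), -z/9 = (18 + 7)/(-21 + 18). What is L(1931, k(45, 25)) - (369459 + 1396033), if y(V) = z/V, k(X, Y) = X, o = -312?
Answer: -2367969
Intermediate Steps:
z = 75 (z = -9*(18 + 7)/(-21 + 18) = -225/(-3) = -225*(-1)/3 = -9*(-25/3) = 75)
y(V) = 75/V
L(I, m) = -5 - 312*I (L(I, m) = -312*I + 75/(-15) = -312*I + 75*(-1/15) = -312*I - 5 = -5 - 312*I)
L(1931, k(45, 25)) - (369459 + 1396033) = (-5 - 312*1931) - (369459 + 1396033) = (-5 - 602472) - 1*1765492 = -602477 - 1765492 = -2367969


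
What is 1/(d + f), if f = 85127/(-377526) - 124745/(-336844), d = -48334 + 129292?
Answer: 63583683972/5147617096986017 ≈ 1.2352e-5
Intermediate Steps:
d = 80958
f = 9209980841/63583683972 (f = 85127*(-1/377526) - 124745*(-1/336844) = -85127/377526 + 124745/336844 = 9209980841/63583683972 ≈ 0.14485)
1/(d + f) = 1/(80958 + 9209980841/63583683972) = 1/(5147617096986017/63583683972) = 63583683972/5147617096986017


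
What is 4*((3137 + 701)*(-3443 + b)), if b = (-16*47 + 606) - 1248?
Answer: -74257624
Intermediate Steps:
b = -1394 (b = (-752 + 606) - 1248 = -146 - 1248 = -1394)
4*((3137 + 701)*(-3443 + b)) = 4*((3137 + 701)*(-3443 - 1394)) = 4*(3838*(-4837)) = 4*(-18564406) = -74257624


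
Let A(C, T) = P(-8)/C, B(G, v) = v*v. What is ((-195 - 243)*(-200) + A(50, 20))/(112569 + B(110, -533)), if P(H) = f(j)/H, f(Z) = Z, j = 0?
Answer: 43800/198329 ≈ 0.22085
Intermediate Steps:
P(H) = 0 (P(H) = 0/H = 0)
B(G, v) = v²
A(C, T) = 0 (A(C, T) = 0/C = 0)
((-195 - 243)*(-200) + A(50, 20))/(112569 + B(110, -533)) = ((-195 - 243)*(-200) + 0)/(112569 + (-533)²) = (-438*(-200) + 0)/(112569 + 284089) = (87600 + 0)/396658 = 87600*(1/396658) = 43800/198329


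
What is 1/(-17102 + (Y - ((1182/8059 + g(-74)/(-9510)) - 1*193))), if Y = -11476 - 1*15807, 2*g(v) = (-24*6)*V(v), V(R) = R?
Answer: -12773515/564481891958 ≈ -2.2629e-5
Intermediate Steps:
g(v) = -72*v (g(v) = ((-24*6)*v)/2 = ((-4*36)*v)/2 = (-144*v)/2 = -72*v)
Y = -27283 (Y = -11476 - 15807 = -27283)
1/(-17102 + (Y - ((1182/8059 + g(-74)/(-9510)) - 1*193))) = 1/(-17102 + (-27283 - ((1182/8059 - 72*(-74)/(-9510)) - 1*193))) = 1/(-17102 + (-27283 - ((1182*(1/8059) + 5328*(-1/9510)) - 193))) = 1/(-17102 + (-27283 - ((1182/8059 - 888/1585) - 193))) = 1/(-17102 + (-27283 - (-5282922/12773515 - 193))) = 1/(-17102 + (-27283 - 1*(-2470571317/12773515))) = 1/(-17102 + (-27283 + 2470571317/12773515)) = 1/(-17102 - 346029238428/12773515) = 1/(-564481891958/12773515) = -12773515/564481891958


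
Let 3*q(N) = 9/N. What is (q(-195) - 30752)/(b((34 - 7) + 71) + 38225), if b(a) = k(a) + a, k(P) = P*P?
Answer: -1998881/3115255 ≈ -0.64164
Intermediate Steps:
k(P) = P²
q(N) = 3/N (q(N) = (9/N)/3 = 3/N)
b(a) = a + a² (b(a) = a² + a = a + a²)
(q(-195) - 30752)/(b((34 - 7) + 71) + 38225) = (3/(-195) - 30752)/(((34 - 7) + 71)*(1 + ((34 - 7) + 71)) + 38225) = (3*(-1/195) - 30752)/((27 + 71)*(1 + (27 + 71)) + 38225) = (-1/65 - 30752)/(98*(1 + 98) + 38225) = -1998881/(65*(98*99 + 38225)) = -1998881/(65*(9702 + 38225)) = -1998881/65/47927 = -1998881/65*1/47927 = -1998881/3115255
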